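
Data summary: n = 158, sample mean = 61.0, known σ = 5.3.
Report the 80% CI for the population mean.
(60.46, 61.54)

z-interval (σ known):
z* = 1.282 for 80% confidence

Margin of error = z* · σ/√n = 1.282 · 5.3/√158 = 0.54

CI: (61.0 - 0.54, 61.0 + 0.54) = (60.46, 61.54)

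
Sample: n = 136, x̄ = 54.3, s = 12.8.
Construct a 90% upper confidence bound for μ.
μ ≤ 55.71

Upper bound (one-sided):
t* = 1.288 (one-sided for 90%)
Upper bound = x̄ + t* · s/√n = 54.3 + 1.288 · 12.8/√136 = 55.71

We are 90% confident that μ ≤ 55.71.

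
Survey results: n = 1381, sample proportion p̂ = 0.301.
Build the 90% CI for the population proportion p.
(0.281, 0.321)

Proportion CI:
SE = √(p̂(1-p̂)/n) = √(0.301 · 0.699 / 1381) = 0.01234

z* = 1.645
Margin = z* · SE = 1.645 · 0.01234 = 0.0203

CI: 0.301 ± 0.0203 = (0.281, 0.321)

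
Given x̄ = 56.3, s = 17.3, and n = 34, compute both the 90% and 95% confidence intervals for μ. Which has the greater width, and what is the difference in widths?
95% CI is wider by 2.04

df = 33
90% CI: t* = 1.692, (51.28, 61.32), width = 2 · t* · s/√n = 10.04
95% CI: t* = 2.035, (50.26, 62.34), width = 2 · t* · s/√n = 12.08

The 95% CI is wider by 12.08 - 10.04 = 2.04.
Higher confidence requires a wider interval.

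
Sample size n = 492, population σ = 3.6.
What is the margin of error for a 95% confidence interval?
Margin of error = 0.32

Margin of error = z* · σ/√n
= 1.960 · 3.6/√492
= 1.960 · 3.6/22.1811
= 0.32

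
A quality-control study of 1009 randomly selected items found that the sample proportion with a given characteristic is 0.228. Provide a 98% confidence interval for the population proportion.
(0.197, 0.259)

Proportion CI:
SE = √(p̂(1-p̂)/n) = √(0.228 · 0.772 / 1009) = 0.01321

z* = 2.326
Margin = z* · SE = 2.326 · 0.01321 = 0.0307

CI: 0.228 ± 0.0307 = (0.197, 0.259)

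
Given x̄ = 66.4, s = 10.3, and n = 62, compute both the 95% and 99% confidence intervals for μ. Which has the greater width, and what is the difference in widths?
99% CI is wider by 1.73

df = 61
95% CI: t* = 2.000, (63.78, 69.02), width = 2 · t* · s/√n = 5.23
99% CI: t* = 2.659, (62.92, 69.88), width = 2 · t* · s/√n = 6.96

The 99% CI is wider by 6.96 - 5.23 = 1.73.
Higher confidence requires a wider interval.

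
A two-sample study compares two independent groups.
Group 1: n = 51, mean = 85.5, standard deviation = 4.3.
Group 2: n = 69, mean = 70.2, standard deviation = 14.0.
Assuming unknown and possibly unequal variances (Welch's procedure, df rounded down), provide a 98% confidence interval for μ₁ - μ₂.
(11.05, 19.55)

Difference: x̄₁ - x̄₂ = 15.30
SE = √(s₁²/n₁ + s₂²/n₂) = √(4.3²/51 + 14.0²/69) = 1.7897
df = 84.59 → 84 (Welch–Satterthwaite, rounded down)
t* = 2.372

CI: 15.30 ± 2.372 · 1.7897 = 15.30 ± 4.25 = (11.05, 19.55)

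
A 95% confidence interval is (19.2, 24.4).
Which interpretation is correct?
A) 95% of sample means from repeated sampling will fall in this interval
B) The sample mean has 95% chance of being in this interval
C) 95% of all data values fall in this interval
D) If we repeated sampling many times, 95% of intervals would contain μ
D

A) Wrong — coverage applies to intervals containing μ, not to future x̄ values.
B) Wrong — x̄ is observed and sits in the interval by construction.
C) Wrong — a CI is about the parameter μ, not individual data values.
D) Correct — this is the frequentist long-run coverage interpretation.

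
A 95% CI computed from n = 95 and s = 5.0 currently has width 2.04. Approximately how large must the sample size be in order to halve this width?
n ≈ 380

CI width ∝ 1/√n
To reduce width by factor 2, need √n to grow by 2 → need 2² = 4 times as many samples.

Current: n = 95, width = 2.04
New: n = 380, width ≈ 1.01

Width reduced by factor of 2.04/1.01 = 2.02.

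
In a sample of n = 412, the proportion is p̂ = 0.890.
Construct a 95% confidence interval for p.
(0.860, 0.920)

Proportion CI:
SE = √(p̂(1-p̂)/n) = √(0.890 · 0.110 / 412) = 0.01541

z* = 1.960
Margin = z* · SE = 1.960 · 0.01541 = 0.0302

CI: 0.890 ± 0.0302 = (0.860, 0.920)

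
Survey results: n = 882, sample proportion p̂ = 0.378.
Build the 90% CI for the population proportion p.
(0.351, 0.405)

Proportion CI:
SE = √(p̂(1-p̂)/n) = √(0.378 · 0.622 / 882) = 0.01633

z* = 1.645
Margin = z* · SE = 1.645 · 0.01633 = 0.0269

CI: 0.378 ± 0.0269 = (0.351, 0.405)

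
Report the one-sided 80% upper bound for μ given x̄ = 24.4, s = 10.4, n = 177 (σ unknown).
μ ≤ 25.06

Upper bound (one-sided):
t* = 0.844 (one-sided for 80%)
Upper bound = x̄ + t* · s/√n = 24.4 + 0.844 · 10.4/√177 = 25.06

We are 80% confident that μ ≤ 25.06.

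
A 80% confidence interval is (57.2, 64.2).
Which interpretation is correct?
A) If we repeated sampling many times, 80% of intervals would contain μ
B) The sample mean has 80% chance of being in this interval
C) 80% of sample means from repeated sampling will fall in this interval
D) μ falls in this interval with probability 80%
A

A) Correct — this is the frequentist long-run coverage interpretation.
B) Wrong — x̄ is observed and sits in the interval by construction.
C) Wrong — coverage applies to intervals containing μ, not to future x̄ values.
D) Wrong — μ is fixed; the randomness lives in the interval, not in μ.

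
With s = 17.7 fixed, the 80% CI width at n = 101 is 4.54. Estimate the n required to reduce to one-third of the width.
n ≈ 909

CI width ∝ 1/√n
To reduce width by factor 3, need √n to grow by 3 → need 3² = 9 times as many samples.

Current: n = 101, width = 4.54
New: n = 909, width ≈ 1.51

Width reduced by factor of 4.54/1.51 = 3.01.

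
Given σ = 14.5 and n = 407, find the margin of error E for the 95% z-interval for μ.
Margin of error = 1.41

Margin of error = z* · σ/√n
= 1.960 · 14.5/√407
= 1.960 · 14.5/20.1742
= 1.41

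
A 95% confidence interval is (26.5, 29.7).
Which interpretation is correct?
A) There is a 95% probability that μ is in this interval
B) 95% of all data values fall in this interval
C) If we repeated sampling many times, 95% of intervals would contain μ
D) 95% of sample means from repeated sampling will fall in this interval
C

A) Wrong — μ is fixed; the randomness lives in the interval, not in μ.
B) Wrong — a CI is about the parameter μ, not individual data values.
C) Correct — this is the frequentist long-run coverage interpretation.
D) Wrong — coverage applies to intervals containing μ, not to future x̄ values.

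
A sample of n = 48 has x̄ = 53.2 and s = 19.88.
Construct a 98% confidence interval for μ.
(46.29, 60.11)

t-interval (σ unknown):
df = n - 1 = 47
t* = 2.408 for 98% confidence

Margin of error = t* · s/√n = 2.408 · 19.88/√48 = 6.91

CI: (46.29, 60.11)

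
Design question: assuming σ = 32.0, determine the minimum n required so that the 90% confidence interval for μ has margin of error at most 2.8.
n ≥ 354

For margin E ≤ 2.8:
n ≥ (z* · σ / E)²
n ≥ (1.645 · 32.0 / 2.8)²
n ≥ 353.44

Minimum n = 354 (rounding up)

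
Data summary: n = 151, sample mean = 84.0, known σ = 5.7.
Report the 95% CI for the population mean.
(83.09, 84.91)

z-interval (σ known):
z* = 1.960 for 95% confidence

Margin of error = z* · σ/√n = 1.960 · 5.7/√151 = 0.91

CI: (84.0 - 0.91, 84.0 + 0.91) = (83.09, 84.91)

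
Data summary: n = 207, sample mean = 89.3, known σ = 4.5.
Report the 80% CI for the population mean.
(88.90, 89.70)

z-interval (σ known):
z* = 1.282 for 80% confidence

Margin of error = z* · σ/√n = 1.282 · 4.5/√207 = 0.40

CI: (89.3 - 0.40, 89.3 + 0.40) = (88.90, 89.70)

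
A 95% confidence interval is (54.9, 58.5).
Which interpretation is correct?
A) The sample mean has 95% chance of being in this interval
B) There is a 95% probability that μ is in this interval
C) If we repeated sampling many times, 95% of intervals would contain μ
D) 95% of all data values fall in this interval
C

A) Wrong — x̄ is observed and sits in the interval by construction.
B) Wrong — μ is fixed; the randomness lives in the interval, not in μ.
C) Correct — this is the frequentist long-run coverage interpretation.
D) Wrong — a CI is about the parameter μ, not individual data values.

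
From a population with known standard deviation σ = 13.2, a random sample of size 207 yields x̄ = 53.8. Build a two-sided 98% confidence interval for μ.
(51.67, 55.93)

z-interval (σ known):
z* = 2.326 for 98% confidence

Margin of error = z* · σ/√n = 2.326 · 13.2/√207 = 2.13

CI: (53.8 - 2.13, 53.8 + 2.13) = (51.67, 55.93)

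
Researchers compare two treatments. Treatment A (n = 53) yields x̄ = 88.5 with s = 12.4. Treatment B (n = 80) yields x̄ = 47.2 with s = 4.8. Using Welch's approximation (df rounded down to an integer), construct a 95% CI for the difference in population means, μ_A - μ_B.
(37.73, 44.87)

Difference: x̄₁ - x̄₂ = 41.30
SE = √(s₁²/n₁ + s₂²/n₂) = √(12.4²/53 + 4.8²/80) = 1.7858
df = 62.43 → 62 (Welch–Satterthwaite, rounded down)
t* = 1.999

CI: 41.30 ± 1.999 · 1.7858 = 41.30 ± 3.57 = (37.73, 44.87)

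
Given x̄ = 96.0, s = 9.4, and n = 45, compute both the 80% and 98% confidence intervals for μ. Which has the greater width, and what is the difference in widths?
98% CI is wider by 3.12

df = 44
80% CI: t* = 1.301, (94.18, 97.82), width = 2 · t* · s/√n = 3.65
98% CI: t* = 2.414, (92.62, 99.38), width = 2 · t* · s/√n = 6.77

The 98% CI is wider by 6.77 - 3.65 = 3.12.
Higher confidence requires a wider interval.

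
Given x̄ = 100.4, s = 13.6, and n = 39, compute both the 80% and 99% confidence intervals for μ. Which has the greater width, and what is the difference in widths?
99% CI is wider by 6.13

df = 38
80% CI: t* = 1.304, (97.56, 103.24), width = 2 · t* · s/√n = 5.68
99% CI: t* = 2.712, (94.49, 106.31), width = 2 · t* · s/√n = 11.81

The 99% CI is wider by 11.81 - 5.68 = 6.13.
Higher confidence requires a wider interval.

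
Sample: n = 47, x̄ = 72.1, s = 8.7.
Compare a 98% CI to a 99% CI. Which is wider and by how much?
99% CI is wider by 0.70

df = 46
98% CI: t* = 2.410, (69.04, 75.16), width = 2 · t* · s/√n = 6.12
99% CI: t* = 2.687, (68.69, 75.51), width = 2 · t* · s/√n = 6.82

The 99% CI is wider by 6.82 - 6.12 = 0.70.
Higher confidence requires a wider interval.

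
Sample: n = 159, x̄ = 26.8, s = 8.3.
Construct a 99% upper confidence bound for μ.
μ ≤ 28.35

Upper bound (one-sided):
t* = 2.350 (one-sided for 99%)
Upper bound = x̄ + t* · s/√n = 26.8 + 2.350 · 8.3/√159 = 28.35

We are 99% confident that μ ≤ 28.35.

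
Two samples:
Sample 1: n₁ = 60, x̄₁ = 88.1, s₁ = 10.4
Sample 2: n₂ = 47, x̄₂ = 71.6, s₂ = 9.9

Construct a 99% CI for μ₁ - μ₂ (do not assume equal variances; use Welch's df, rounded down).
(11.32, 21.68)

Difference: x̄₁ - x̄₂ = 16.50
SE = √(s₁²/n₁ + s₂²/n₂) = √(10.4²/60 + 9.9²/47) = 1.9718
df = 101.04 → 101 (Welch–Satterthwaite, rounded down)
t* = 2.625

CI: 16.50 ± 2.625 · 1.9718 = 16.50 ± 5.18 = (11.32, 21.68)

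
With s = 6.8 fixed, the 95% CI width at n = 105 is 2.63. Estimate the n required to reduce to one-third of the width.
n ≈ 945

CI width ∝ 1/√n
To reduce width by factor 3, need √n to grow by 3 → need 3² = 9 times as many samples.

Current: n = 105, width = 2.63
New: n = 945, width ≈ 0.87

Width reduced by factor of 2.63/0.87 = 3.02.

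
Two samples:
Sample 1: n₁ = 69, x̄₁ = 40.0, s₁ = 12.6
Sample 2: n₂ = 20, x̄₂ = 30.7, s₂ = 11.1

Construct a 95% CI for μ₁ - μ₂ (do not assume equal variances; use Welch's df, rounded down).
(3.39, 15.21)

Difference: x̄₁ - x̄₂ = 9.30
SE = √(s₁²/n₁ + s₂²/n₂) = √(12.6²/69 + 11.1²/20) = 2.9088
df = 34.50 → 34 (Welch–Satterthwaite, rounded down)
t* = 2.032

CI: 9.30 ± 2.032 · 2.9088 = 9.30 ± 5.91 = (3.39, 15.21)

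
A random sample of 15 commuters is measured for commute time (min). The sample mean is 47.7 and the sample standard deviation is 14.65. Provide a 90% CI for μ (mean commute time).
(41.04, 54.36)

t-interval (σ unknown):
df = n - 1 = 14
t* = 1.761 for 90% confidence

Margin of error = t* · s/√n = 1.761 · 14.65/√15 = 6.66

CI: (41.04, 54.36)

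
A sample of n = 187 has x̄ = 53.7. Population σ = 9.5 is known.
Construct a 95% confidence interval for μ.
(52.34, 55.06)

z-interval (σ known):
z* = 1.960 for 95% confidence

Margin of error = z* · σ/√n = 1.960 · 9.5/√187 = 1.36

CI: (53.7 - 1.36, 53.7 + 1.36) = (52.34, 55.06)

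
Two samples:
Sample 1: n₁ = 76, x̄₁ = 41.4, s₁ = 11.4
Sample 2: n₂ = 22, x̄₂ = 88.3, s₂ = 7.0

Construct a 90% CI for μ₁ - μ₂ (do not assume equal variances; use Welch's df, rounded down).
(-50.22, -43.58)

Difference: x̄₁ - x̄₂ = -46.90
SE = √(s₁²/n₁ + s₂²/n₂) = √(11.4²/76 + 7.0²/22) = 1.9843
df = 56.33 → 56 (Welch–Satterthwaite, rounded down)
t* = 1.673

CI: -46.90 ± 1.673 · 1.9843 = -46.90 ± 3.32 = (-50.22, -43.58)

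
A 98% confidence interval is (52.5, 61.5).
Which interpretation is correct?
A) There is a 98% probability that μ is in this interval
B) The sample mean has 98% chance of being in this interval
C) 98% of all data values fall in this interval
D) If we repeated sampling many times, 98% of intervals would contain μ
D

A) Wrong — μ is fixed; the randomness lives in the interval, not in μ.
B) Wrong — x̄ is observed and sits in the interval by construction.
C) Wrong — a CI is about the parameter μ, not individual data values.
D) Correct — this is the frequentist long-run coverage interpretation.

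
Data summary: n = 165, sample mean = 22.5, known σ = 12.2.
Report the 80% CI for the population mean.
(21.28, 23.72)

z-interval (σ known):
z* = 1.282 for 80% confidence

Margin of error = z* · σ/√n = 1.282 · 12.2/√165 = 1.22

CI: (22.5 - 1.22, 22.5 + 1.22) = (21.28, 23.72)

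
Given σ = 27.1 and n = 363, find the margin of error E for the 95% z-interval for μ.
Margin of error = 2.79

Margin of error = z* · σ/√n
= 1.960 · 27.1/√363
= 1.960 · 27.1/19.0526
= 2.79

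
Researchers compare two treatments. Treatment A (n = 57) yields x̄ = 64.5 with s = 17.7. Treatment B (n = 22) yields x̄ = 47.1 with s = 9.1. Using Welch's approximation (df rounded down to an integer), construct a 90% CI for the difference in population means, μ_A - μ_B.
(12.33, 22.47)

Difference: x̄₁ - x̄₂ = 17.40
SE = √(s₁²/n₁ + s₂²/n₂) = √(17.7²/57 + 9.1²/22) = 3.0431
df = 70.63 → 70 (Welch–Satterthwaite, rounded down)
t* = 1.667

CI: 17.40 ± 1.667 · 3.0431 = 17.40 ± 5.07 = (12.33, 22.47)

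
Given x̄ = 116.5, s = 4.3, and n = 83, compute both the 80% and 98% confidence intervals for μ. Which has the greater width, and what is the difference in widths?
98% CI is wider by 1.02

df = 82
80% CI: t* = 1.292, (115.89, 117.11), width = 2 · t* · s/√n = 1.22
98% CI: t* = 2.373, (115.38, 117.62), width = 2 · t* · s/√n = 2.24

The 98% CI is wider by 2.24 - 1.22 = 1.02.
Higher confidence requires a wider interval.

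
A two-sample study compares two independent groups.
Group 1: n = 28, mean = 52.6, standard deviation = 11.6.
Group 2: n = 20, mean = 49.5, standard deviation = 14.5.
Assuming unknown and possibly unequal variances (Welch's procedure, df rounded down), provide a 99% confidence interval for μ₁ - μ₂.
(-7.56, 13.76)

Difference: x̄₁ - x̄₂ = 3.10
SE = √(s₁²/n₁ + s₂²/n₂) = √(11.6²/28 + 14.5²/20) = 3.9138
df = 35.17 → 35 (Welch–Satterthwaite, rounded down)
t* = 2.724

CI: 3.10 ± 2.724 · 3.9138 = 3.10 ± 10.66 = (-7.56, 13.76)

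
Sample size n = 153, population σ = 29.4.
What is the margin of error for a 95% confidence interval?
Margin of error = 4.66

Margin of error = z* · σ/√n
= 1.960 · 29.4/√153
= 1.960 · 29.4/12.3693
= 4.66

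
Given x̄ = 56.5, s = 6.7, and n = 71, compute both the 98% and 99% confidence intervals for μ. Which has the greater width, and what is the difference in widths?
99% CI is wider by 0.42

df = 70
98% CI: t* = 2.381, (54.61, 58.39), width = 2 · t* · s/√n = 3.79
99% CI: t* = 2.648, (54.39, 58.61), width = 2 · t* · s/√n = 4.21

The 99% CI is wider by 4.21 - 3.79 = 0.42.
Higher confidence requires a wider interval.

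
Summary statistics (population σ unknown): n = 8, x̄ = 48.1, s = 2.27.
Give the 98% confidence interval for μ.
(45.69, 50.51)

t-interval (σ unknown):
df = n - 1 = 7
t* = 2.998 for 98% confidence

Margin of error = t* · s/√n = 2.998 · 2.27/√8 = 2.41

CI: (45.69, 50.51)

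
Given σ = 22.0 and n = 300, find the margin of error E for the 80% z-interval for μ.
Margin of error = 1.63

Margin of error = z* · σ/√n
= 1.282 · 22.0/√300
= 1.282 · 22.0/17.3205
= 1.63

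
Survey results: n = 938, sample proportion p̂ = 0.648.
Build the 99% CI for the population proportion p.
(0.608, 0.688)

Proportion CI:
SE = √(p̂(1-p̂)/n) = √(0.648 · 0.352 / 938) = 0.01559

z* = 2.576
Margin = z* · SE = 2.576 · 0.01559 = 0.0402

CI: 0.648 ± 0.0402 = (0.608, 0.688)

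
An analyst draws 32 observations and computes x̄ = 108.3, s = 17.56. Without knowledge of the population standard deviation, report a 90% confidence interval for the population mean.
(103.04, 113.56)

t-interval (σ unknown):
df = n - 1 = 31
t* = 1.696 for 90% confidence

Margin of error = t* · s/√n = 1.696 · 17.56/√32 = 5.26

CI: (103.04, 113.56)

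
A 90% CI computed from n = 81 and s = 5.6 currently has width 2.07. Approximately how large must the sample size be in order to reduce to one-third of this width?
n ≈ 729

CI width ∝ 1/√n
To reduce width by factor 3, need √n to grow by 3 → need 3² = 9 times as many samples.

Current: n = 81, width = 2.07
New: n = 729, width ≈ 0.68

Width reduced by factor of 2.07/0.68 = 3.04.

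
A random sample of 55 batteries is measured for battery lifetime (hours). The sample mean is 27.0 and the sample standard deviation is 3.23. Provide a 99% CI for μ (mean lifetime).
(25.84, 28.16)

t-interval (σ unknown):
df = n - 1 = 54
t* = 2.670 for 99% confidence

Margin of error = t* · s/√n = 2.670 · 3.23/√55 = 1.16

CI: (25.84, 28.16)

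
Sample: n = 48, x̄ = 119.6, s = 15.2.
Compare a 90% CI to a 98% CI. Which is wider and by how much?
98% CI is wider by 3.21

df = 47
90% CI: t* = 1.678, (115.92, 123.28), width = 2 · t* · s/√n = 7.36
98% CI: t* = 2.408, (114.32, 124.88), width = 2 · t* · s/√n = 10.57

The 98% CI is wider by 10.57 - 7.36 = 3.21.
Higher confidence requires a wider interval.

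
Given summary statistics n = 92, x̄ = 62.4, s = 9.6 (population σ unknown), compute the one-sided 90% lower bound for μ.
μ ≥ 61.11

Lower bound (one-sided):
t* = 1.291 (one-sided for 90%)
Lower bound = x̄ - t* · s/√n = 62.4 - 1.291 · 9.6/√92 = 61.11

We are 90% confident that μ ≥ 61.11.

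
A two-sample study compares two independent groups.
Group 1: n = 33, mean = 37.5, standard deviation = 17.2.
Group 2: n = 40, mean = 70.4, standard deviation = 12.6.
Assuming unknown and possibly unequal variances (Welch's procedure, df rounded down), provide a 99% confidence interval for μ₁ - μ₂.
(-42.48, -23.32)

Difference: x̄₁ - x̄₂ = -32.90
SE = √(s₁²/n₁ + s₂²/n₂) = √(17.2²/33 + 12.6²/40) = 3.5964
df = 57.38 → 57 (Welch–Satterthwaite, rounded down)
t* = 2.665

CI: -32.90 ± 2.665 · 3.5964 = -32.90 ± 9.58 = (-42.48, -23.32)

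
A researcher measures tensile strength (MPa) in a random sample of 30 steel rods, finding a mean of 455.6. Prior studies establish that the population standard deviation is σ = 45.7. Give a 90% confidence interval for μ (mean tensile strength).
(441.87, 469.33)

z-interval (σ known):
z* = 1.645 for 90% confidence

Margin of error = z* · σ/√n = 1.645 · 45.7/√30 = 13.73

CI: (455.6 - 13.73, 455.6 + 13.73) = (441.87, 469.33)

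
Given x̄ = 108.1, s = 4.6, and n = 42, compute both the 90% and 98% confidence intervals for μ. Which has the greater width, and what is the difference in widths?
98% CI is wider by 1.05

df = 41
90% CI: t* = 1.683, (106.91, 109.29), width = 2 · t* · s/√n = 2.39
98% CI: t* = 2.421, (106.38, 109.82), width = 2 · t* · s/√n = 3.44

The 98% CI is wider by 3.44 - 2.39 = 1.05.
Higher confidence requires a wider interval.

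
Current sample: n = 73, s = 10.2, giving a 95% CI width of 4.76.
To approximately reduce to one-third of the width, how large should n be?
n ≈ 657

CI width ∝ 1/√n
To reduce width by factor 3, need √n to grow by 3 → need 3² = 9 times as many samples.

Current: n = 73, width = 4.76
New: n = 657, width ≈ 1.56

Width reduced by factor of 4.76/1.56 = 3.05.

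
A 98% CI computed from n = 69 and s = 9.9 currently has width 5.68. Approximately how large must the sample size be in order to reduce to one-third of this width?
n ≈ 621

CI width ∝ 1/√n
To reduce width by factor 3, need √n to grow by 3 → need 3² = 9 times as many samples.

Current: n = 69, width = 5.68
New: n = 621, width ≈ 1.85

Width reduced by factor of 5.68/1.85 = 3.07.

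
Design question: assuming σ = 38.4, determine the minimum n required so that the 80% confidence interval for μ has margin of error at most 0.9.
n ≥ 2992

For margin E ≤ 0.9:
n ≥ (z* · σ / E)²
n ≥ (1.282 · 38.4 / 0.9)²
n ≥ 2991.94

Minimum n = 2992 (rounding up)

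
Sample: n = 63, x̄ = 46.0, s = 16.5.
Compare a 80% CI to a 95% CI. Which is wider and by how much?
95% CI is wider by 2.93

df = 62
80% CI: t* = 1.295, (43.31, 48.69), width = 2 · t* · s/√n = 5.38
95% CI: t* = 1.999, (41.84, 50.16), width = 2 · t* · s/√n = 8.31

The 95% CI is wider by 8.31 - 5.38 = 2.93.
Higher confidence requires a wider interval.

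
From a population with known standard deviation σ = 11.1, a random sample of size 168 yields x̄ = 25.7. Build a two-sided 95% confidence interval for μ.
(24.02, 27.38)

z-interval (σ known):
z* = 1.960 for 95% confidence

Margin of error = z* · σ/√n = 1.960 · 11.1/√168 = 1.68

CI: (25.7 - 1.68, 25.7 + 1.68) = (24.02, 27.38)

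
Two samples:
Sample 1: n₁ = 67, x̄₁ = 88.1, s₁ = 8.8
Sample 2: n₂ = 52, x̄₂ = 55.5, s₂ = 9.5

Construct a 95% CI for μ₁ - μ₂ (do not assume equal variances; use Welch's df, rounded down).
(29.23, 35.97)

Difference: x̄₁ - x̄₂ = 32.60
SE = √(s₁²/n₁ + s₂²/n₂) = √(8.8²/67 + 9.5²/52) = 1.7004
df = 105.42 → 105 (Welch–Satterthwaite, rounded down)
t* = 1.983

CI: 32.60 ± 1.983 · 1.7004 = 32.60 ± 3.37 = (29.23, 35.97)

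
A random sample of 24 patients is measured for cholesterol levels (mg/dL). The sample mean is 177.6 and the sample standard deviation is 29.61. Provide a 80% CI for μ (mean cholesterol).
(169.63, 185.57)

t-interval (σ unknown):
df = n - 1 = 23
t* = 1.319 for 80% confidence

Margin of error = t* · s/√n = 1.319 · 29.61/√24 = 7.97

CI: (169.63, 185.57)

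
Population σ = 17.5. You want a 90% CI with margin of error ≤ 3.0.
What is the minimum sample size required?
n ≥ 93

For margin E ≤ 3.0:
n ≥ (z* · σ / E)²
n ≥ (1.645 · 17.5 / 3.0)²
n ≥ 92.08

Minimum n = 93 (rounding up)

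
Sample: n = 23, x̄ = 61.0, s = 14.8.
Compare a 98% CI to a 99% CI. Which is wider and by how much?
99% CI is wider by 1.92

df = 22
98% CI: t* = 2.508, (53.26, 68.74), width = 2 · t* · s/√n = 15.48
99% CI: t* = 2.819, (52.30, 69.70), width = 2 · t* · s/√n = 17.40

The 99% CI is wider by 17.40 - 15.48 = 1.92.
Higher confidence requires a wider interval.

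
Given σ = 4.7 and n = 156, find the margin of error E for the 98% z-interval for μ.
Margin of error = 0.88

Margin of error = z* · σ/√n
= 2.326 · 4.7/√156
= 2.326 · 4.7/12.4900
= 0.88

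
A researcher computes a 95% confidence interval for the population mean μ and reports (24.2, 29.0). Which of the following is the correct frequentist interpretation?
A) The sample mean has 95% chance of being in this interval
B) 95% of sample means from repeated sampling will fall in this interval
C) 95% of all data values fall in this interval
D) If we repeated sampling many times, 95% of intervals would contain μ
D

A) Wrong — x̄ is observed and sits in the interval by construction.
B) Wrong — coverage applies to intervals containing μ, not to future x̄ values.
C) Wrong — a CI is about the parameter μ, not individual data values.
D) Correct — this is the frequentist long-run coverage interpretation.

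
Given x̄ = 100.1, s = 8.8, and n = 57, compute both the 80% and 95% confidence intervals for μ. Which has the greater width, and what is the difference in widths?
95% CI is wider by 1.65

df = 56
80% CI: t* = 1.297, (98.59, 101.61), width = 2 · t* · s/√n = 3.02
95% CI: t* = 2.003, (97.77, 102.43), width = 2 · t* · s/√n = 4.67

The 95% CI is wider by 4.67 - 3.02 = 1.65.
Higher confidence requires a wider interval.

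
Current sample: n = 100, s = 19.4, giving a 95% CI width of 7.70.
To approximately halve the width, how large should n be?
n ≈ 400

CI width ∝ 1/√n
To reduce width by factor 2, need √n to grow by 2 → need 2² = 4 times as many samples.

Current: n = 100, width = 7.70
New: n = 400, width ≈ 3.81

Width reduced by factor of 7.70/3.81 = 2.02.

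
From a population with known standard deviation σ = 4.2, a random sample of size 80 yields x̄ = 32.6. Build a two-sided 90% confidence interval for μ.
(31.83, 33.37)

z-interval (σ known):
z* = 1.645 for 90% confidence

Margin of error = z* · σ/√n = 1.645 · 4.2/√80 = 0.77

CI: (32.6 - 0.77, 32.6 + 0.77) = (31.83, 33.37)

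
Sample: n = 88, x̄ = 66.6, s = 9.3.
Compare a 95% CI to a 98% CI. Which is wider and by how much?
98% CI is wider by 0.76

df = 87
95% CI: t* = 1.988, (64.63, 68.57), width = 2 · t* · s/√n = 3.94
98% CI: t* = 2.370, (64.25, 68.95), width = 2 · t* · s/√n = 4.70

The 98% CI is wider by 4.70 - 3.94 = 0.76.
Higher confidence requires a wider interval.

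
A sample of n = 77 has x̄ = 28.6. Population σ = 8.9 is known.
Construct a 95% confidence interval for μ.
(26.61, 30.59)

z-interval (σ known):
z* = 1.960 for 95% confidence

Margin of error = z* · σ/√n = 1.960 · 8.9/√77 = 1.99

CI: (28.6 - 1.99, 28.6 + 1.99) = (26.61, 30.59)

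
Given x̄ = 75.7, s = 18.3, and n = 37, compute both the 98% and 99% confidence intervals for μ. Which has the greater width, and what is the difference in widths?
99% CI is wider by 1.71

df = 36
98% CI: t* = 2.434, (68.38, 83.02), width = 2 · t* · s/√n = 14.65
99% CI: t* = 2.719, (67.52, 83.88), width = 2 · t* · s/√n = 16.36

The 99% CI is wider by 16.36 - 14.65 = 1.71.
Higher confidence requires a wider interval.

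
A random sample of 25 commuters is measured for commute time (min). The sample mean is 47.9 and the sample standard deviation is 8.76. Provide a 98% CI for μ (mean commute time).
(43.53, 52.27)

t-interval (σ unknown):
df = n - 1 = 24
t* = 2.492 for 98% confidence

Margin of error = t* · s/√n = 2.492 · 8.76/√25 = 4.37

CI: (43.53, 52.27)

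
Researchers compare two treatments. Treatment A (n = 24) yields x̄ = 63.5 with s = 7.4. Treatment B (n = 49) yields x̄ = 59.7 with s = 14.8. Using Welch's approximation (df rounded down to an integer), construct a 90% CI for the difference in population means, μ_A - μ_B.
(-0.53, 8.13)

Difference: x̄₁ - x̄₂ = 3.80
SE = √(s₁²/n₁ + s₂²/n₂) = √(7.4²/24 + 14.8²/49) = 2.5984
df = 70.94 → 70 (Welch–Satterthwaite, rounded down)
t* = 1.667

CI: 3.80 ± 1.667 · 2.5984 = 3.80 ± 4.33 = (-0.53, 8.13)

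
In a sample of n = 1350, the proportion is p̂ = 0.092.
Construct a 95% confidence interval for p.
(0.077, 0.107)

Proportion CI:
SE = √(p̂(1-p̂)/n) = √(0.092 · 0.908 / 1350) = 0.00787

z* = 1.960
Margin = z* · SE = 1.960 · 0.00787 = 0.0154

CI: 0.092 ± 0.0154 = (0.077, 0.107)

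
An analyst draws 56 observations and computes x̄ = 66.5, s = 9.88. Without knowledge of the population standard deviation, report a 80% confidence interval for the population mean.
(64.79, 68.21)

t-interval (σ unknown):
df = n - 1 = 55
t* = 1.297 for 80% confidence

Margin of error = t* · s/√n = 1.297 · 9.88/√56 = 1.71

CI: (64.79, 68.21)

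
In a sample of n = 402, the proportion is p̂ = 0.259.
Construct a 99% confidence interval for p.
(0.203, 0.315)

Proportion CI:
SE = √(p̂(1-p̂)/n) = √(0.259 · 0.741 / 402) = 0.02185

z* = 2.576
Margin = z* · SE = 2.576 · 0.02185 = 0.0563

CI: 0.259 ± 0.0563 = (0.203, 0.315)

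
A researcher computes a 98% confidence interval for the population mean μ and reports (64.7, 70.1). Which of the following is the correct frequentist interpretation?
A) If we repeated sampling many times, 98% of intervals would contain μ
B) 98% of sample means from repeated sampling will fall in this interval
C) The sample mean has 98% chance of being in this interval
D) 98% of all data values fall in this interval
A

A) Correct — this is the frequentist long-run coverage interpretation.
B) Wrong — coverage applies to intervals containing μ, not to future x̄ values.
C) Wrong — x̄ is observed and sits in the interval by construction.
D) Wrong — a CI is about the parameter μ, not individual data values.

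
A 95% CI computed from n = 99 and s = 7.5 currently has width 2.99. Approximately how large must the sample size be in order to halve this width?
n ≈ 396

CI width ∝ 1/√n
To reduce width by factor 2, need √n to grow by 2 → need 2² = 4 times as many samples.

Current: n = 99, width = 2.99
New: n = 396, width ≈ 1.48

Width reduced by factor of 2.99/1.48 = 2.02.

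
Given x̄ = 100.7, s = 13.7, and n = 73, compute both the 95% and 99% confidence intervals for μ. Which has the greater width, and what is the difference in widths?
99% CI is wider by 2.10

df = 72
95% CI: t* = 1.993, (97.50, 103.90), width = 2 · t* · s/√n = 6.39
99% CI: t* = 2.646, (96.46, 104.94), width = 2 · t* · s/√n = 8.49

The 99% CI is wider by 8.49 - 6.39 = 2.10.
Higher confidence requires a wider interval.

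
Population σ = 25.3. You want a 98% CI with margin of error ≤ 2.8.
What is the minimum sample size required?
n ≥ 442

For margin E ≤ 2.8:
n ≥ (z* · σ / E)²
n ≥ (2.326 · 25.3 / 2.8)²
n ≥ 441.72

Minimum n = 442 (rounding up)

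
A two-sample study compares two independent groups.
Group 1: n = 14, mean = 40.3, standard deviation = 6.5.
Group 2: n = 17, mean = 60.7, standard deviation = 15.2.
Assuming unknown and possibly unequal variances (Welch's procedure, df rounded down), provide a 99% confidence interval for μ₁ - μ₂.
(-31.89, -8.91)

Difference: x̄₁ - x̄₂ = -20.40
SE = √(s₁²/n₁ + s₂²/n₂) = √(6.5²/14 + 15.2²/17) = 4.0753
df = 22.53 → 22 (Welch–Satterthwaite, rounded down)
t* = 2.819

CI: -20.40 ± 2.819 · 4.0753 = -20.40 ± 11.49 = (-31.89, -8.91)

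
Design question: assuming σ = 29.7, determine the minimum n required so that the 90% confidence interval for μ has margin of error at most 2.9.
n ≥ 284

For margin E ≤ 2.9:
n ≥ (z* · σ / E)²
n ≥ (1.645 · 29.7 / 2.9)²
n ≥ 283.82

Minimum n = 284 (rounding up)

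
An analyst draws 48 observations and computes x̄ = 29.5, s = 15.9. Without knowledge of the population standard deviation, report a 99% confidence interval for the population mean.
(23.34, 35.66)

t-interval (σ unknown):
df = n - 1 = 47
t* = 2.685 for 99% confidence

Margin of error = t* · s/√n = 2.685 · 15.9/√48 = 6.16

CI: (23.34, 35.66)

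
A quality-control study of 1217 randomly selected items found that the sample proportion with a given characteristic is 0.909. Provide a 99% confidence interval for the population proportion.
(0.888, 0.930)

Proportion CI:
SE = √(p̂(1-p̂)/n) = √(0.909 · 0.091 / 1217) = 0.00824

z* = 2.576
Margin = z* · SE = 2.576 · 0.00824 = 0.0212

CI: 0.909 ± 0.0212 = (0.888, 0.930)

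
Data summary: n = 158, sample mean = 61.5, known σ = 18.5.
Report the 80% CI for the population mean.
(59.61, 63.39)

z-interval (σ known):
z* = 1.282 for 80% confidence

Margin of error = z* · σ/√n = 1.282 · 18.5/√158 = 1.89

CI: (61.5 - 1.89, 61.5 + 1.89) = (59.61, 63.39)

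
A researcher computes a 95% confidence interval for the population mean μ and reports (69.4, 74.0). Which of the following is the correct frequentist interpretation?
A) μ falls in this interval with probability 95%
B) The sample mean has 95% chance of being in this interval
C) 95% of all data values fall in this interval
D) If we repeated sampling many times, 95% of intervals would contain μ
D

A) Wrong — μ is fixed; the randomness lives in the interval, not in μ.
B) Wrong — x̄ is observed and sits in the interval by construction.
C) Wrong — a CI is about the parameter μ, not individual data values.
D) Correct — this is the frequentist long-run coverage interpretation.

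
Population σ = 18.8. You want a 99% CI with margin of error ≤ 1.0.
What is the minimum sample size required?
n ≥ 2346

For margin E ≤ 1.0:
n ≥ (z* · σ / E)²
n ≥ (2.576 · 18.8 / 1.0)²
n ≥ 2345.35

Minimum n = 2346 (rounding up)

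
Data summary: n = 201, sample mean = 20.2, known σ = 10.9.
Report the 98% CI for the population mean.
(18.41, 21.99)

z-interval (σ known):
z* = 2.326 for 98% confidence

Margin of error = z* · σ/√n = 2.326 · 10.9/√201 = 1.79

CI: (20.2 - 1.79, 20.2 + 1.79) = (18.41, 21.99)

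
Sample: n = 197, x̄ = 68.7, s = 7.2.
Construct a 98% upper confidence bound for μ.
μ ≤ 69.76

Upper bound (one-sided):
t* = 2.068 (one-sided for 98%)
Upper bound = x̄ + t* · s/√n = 68.7 + 2.068 · 7.2/√197 = 69.76

We are 98% confident that μ ≤ 69.76.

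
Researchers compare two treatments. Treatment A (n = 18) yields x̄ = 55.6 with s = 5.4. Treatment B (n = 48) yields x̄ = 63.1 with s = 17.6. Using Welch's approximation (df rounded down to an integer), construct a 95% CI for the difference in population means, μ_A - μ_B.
(-13.18, -1.82)

Difference: x̄₁ - x̄₂ = -7.50
SE = √(s₁²/n₁ + s₂²/n₂) = √(5.4²/18 + 17.6²/48) = 2.8414
df = 62.64 → 62 (Welch–Satterthwaite, rounded down)
t* = 1.999

CI: -7.50 ± 1.999 · 2.8414 = -7.50 ± 5.68 = (-13.18, -1.82)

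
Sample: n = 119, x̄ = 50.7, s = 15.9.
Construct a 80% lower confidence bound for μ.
μ ≥ 49.47

Lower bound (one-sided):
t* = 0.845 (one-sided for 80%)
Lower bound = x̄ - t* · s/√n = 50.7 - 0.845 · 15.9/√119 = 49.47

We are 80% confident that μ ≥ 49.47.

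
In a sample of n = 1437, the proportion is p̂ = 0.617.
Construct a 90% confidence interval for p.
(0.596, 0.638)

Proportion CI:
SE = √(p̂(1-p̂)/n) = √(0.617 · 0.383 / 1437) = 0.01282

z* = 1.645
Margin = z* · SE = 1.645 · 0.01282 = 0.0211

CI: 0.617 ± 0.0211 = (0.596, 0.638)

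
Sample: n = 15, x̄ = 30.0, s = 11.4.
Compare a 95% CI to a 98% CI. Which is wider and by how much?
98% CI is wider by 2.82

df = 14
95% CI: t* = 2.145, (23.69, 36.31), width = 2 · t* · s/√n = 12.63
98% CI: t* = 2.624, (22.28, 37.72), width = 2 · t* · s/√n = 15.45

The 98% CI is wider by 15.45 - 12.63 = 2.82.
Higher confidence requires a wider interval.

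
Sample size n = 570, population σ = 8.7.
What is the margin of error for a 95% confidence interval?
Margin of error = 0.71

Margin of error = z* · σ/√n
= 1.960 · 8.7/√570
= 1.960 · 8.7/23.8747
= 0.71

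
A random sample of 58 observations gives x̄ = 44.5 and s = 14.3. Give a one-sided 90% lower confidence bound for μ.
μ ≥ 42.06

Lower bound (one-sided):
t* = 1.297 (one-sided for 90%)
Lower bound = x̄ - t* · s/√n = 44.5 - 1.297 · 14.3/√58 = 42.06

We are 90% confident that μ ≥ 42.06.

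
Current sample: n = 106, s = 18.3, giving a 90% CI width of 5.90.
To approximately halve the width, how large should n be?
n ≈ 424

CI width ∝ 1/√n
To reduce width by factor 2, need √n to grow by 2 → need 2² = 4 times as many samples.

Current: n = 106, width = 5.90
New: n = 424, width ≈ 2.93

Width reduced by factor of 5.90/2.93 = 2.01.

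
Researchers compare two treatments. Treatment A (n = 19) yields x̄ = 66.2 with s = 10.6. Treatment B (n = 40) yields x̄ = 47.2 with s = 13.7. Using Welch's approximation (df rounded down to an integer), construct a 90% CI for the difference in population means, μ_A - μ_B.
(13.53, 24.47)

Difference: x̄₁ - x̄₂ = 19.00
SE = √(s₁²/n₁ + s₂²/n₂) = √(10.6²/19 + 13.7²/40) = 3.2567
df = 44.86 → 44 (Welch–Satterthwaite, rounded down)
t* = 1.680

CI: 19.00 ± 1.680 · 3.2567 = 19.00 ± 5.47 = (13.53, 24.47)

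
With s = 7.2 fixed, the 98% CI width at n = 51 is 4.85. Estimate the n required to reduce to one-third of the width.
n ≈ 459

CI width ∝ 1/√n
To reduce width by factor 3, need √n to grow by 3 → need 3² = 9 times as many samples.

Current: n = 51, width = 4.85
New: n = 459, width ≈ 1.57

Width reduced by factor of 4.85/1.57 = 3.09.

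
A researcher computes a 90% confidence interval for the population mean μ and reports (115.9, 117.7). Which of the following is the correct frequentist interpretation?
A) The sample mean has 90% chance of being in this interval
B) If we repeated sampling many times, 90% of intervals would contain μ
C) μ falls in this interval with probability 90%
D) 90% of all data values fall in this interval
B

A) Wrong — x̄ is observed and sits in the interval by construction.
B) Correct — this is the frequentist long-run coverage interpretation.
C) Wrong — μ is fixed; the randomness lives in the interval, not in μ.
D) Wrong — a CI is about the parameter μ, not individual data values.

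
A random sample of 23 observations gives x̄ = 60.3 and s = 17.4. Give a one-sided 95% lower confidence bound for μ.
μ ≥ 54.07

Lower bound (one-sided):
t* = 1.717 (one-sided for 95%)
Lower bound = x̄ - t* · s/√n = 60.3 - 1.717 · 17.4/√23 = 54.07

We are 95% confident that μ ≥ 54.07.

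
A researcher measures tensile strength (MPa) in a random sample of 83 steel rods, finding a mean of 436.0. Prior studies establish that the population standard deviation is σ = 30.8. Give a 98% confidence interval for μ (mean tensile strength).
(428.14, 443.86)

z-interval (σ known):
z* = 2.326 for 98% confidence

Margin of error = z* · σ/√n = 2.326 · 30.8/√83 = 7.86

CI: (436.0 - 7.86, 436.0 + 7.86) = (428.14, 443.86)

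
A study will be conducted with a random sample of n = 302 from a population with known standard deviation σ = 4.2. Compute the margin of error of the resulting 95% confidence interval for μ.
Margin of error = 0.47

Margin of error = z* · σ/√n
= 1.960 · 4.2/√302
= 1.960 · 4.2/17.3781
= 0.47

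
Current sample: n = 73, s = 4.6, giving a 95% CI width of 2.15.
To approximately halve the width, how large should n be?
n ≈ 292

CI width ∝ 1/√n
To reduce width by factor 2, need √n to grow by 2 → need 2² = 4 times as many samples.

Current: n = 73, width = 2.15
New: n = 292, width ≈ 1.06

Width reduced by factor of 2.15/1.06 = 2.03.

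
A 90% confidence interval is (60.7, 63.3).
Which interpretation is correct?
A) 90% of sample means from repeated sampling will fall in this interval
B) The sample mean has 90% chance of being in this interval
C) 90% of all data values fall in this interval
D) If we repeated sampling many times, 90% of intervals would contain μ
D

A) Wrong — coverage applies to intervals containing μ, not to future x̄ values.
B) Wrong — x̄ is observed and sits in the interval by construction.
C) Wrong — a CI is about the parameter μ, not individual data values.
D) Correct — this is the frequentist long-run coverage interpretation.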